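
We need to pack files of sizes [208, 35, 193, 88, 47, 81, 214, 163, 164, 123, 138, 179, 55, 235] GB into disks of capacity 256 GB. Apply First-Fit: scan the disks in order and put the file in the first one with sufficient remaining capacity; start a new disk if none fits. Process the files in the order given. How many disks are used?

10 disks

disk 1: place 208 GB, 48 GB left
disk 1: place 35 GB, 13 GB left
disk 2: place 193 GB, 63 GB left
disk 3: place 88 GB, 168 GB left
disk 2: place 47 GB, 16 GB left
disk 3: place 81 GB, 87 GB left
disk 4: place 214 GB, 42 GB left
disk 5: place 163 GB, 93 GB left
disk 6: place 164 GB, 92 GB left
disk 7: place 123 GB, 133 GB left
disk 8: place 138 GB, 118 GB left
disk 9: place 179 GB, 77 GB left
disk 3: place 55 GB, 32 GB left
disk 10: place 235 GB, 21 GB left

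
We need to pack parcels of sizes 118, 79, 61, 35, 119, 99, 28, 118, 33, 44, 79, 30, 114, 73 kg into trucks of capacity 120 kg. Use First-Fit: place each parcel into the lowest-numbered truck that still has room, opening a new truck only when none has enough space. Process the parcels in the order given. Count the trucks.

118 kg → truck 1 (remaining 2 kg)
79 kg → truck 2 (remaining 41 kg)
61 kg → truck 3 (remaining 59 kg)
35 kg → truck 2 (remaining 6 kg)
119 kg → truck 4 (remaining 1 kg)
99 kg → truck 5 (remaining 21 kg)
28 kg → truck 3 (remaining 31 kg)
118 kg → truck 6 (remaining 2 kg)
33 kg → truck 7 (remaining 87 kg)
44 kg → truck 7 (remaining 43 kg)
79 kg → truck 8 (remaining 41 kg)
30 kg → truck 3 (remaining 1 kg)
114 kg → truck 9 (remaining 6 kg)
73 kg → truck 10 (remaining 47 kg)
Final trucks: [118] [79,35] [61,28,30] [119] [99] [118] [33,44] [79] [114] [73].

10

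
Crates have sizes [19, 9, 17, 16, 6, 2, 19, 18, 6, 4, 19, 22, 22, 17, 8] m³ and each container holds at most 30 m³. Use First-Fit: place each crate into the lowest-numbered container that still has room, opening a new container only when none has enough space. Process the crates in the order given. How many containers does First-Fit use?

9

Put 19 m³ in container 1; 11 m³ remain.
Put 9 m³ in container 1; 2 m³ remain.
Put 17 m³ in container 2; 13 m³ remain.
Put 16 m³ in container 3; 14 m³ remain.
Put 6 m³ in container 2; 7 m³ remain.
Put 2 m³ in container 1; 0 m³ remain.
Put 19 m³ in container 4; 11 m³ remain.
Put 18 m³ in container 5; 12 m³ remain.
Put 6 m³ in container 2; 1 m³ remain.
Put 4 m³ in container 3; 10 m³ remain.
Put 19 m³ in container 6; 11 m³ remain.
Put 22 m³ in container 7; 8 m³ remain.
Put 22 m³ in container 8; 8 m³ remain.
Put 17 m³ in container 9; 13 m³ remain.
Put 8 m³ in container 3; 2 m³ remain.
Final containers: [19,9,2] [17,6,6] [16,4,8] [19] [18] [19] [22] [22] [17].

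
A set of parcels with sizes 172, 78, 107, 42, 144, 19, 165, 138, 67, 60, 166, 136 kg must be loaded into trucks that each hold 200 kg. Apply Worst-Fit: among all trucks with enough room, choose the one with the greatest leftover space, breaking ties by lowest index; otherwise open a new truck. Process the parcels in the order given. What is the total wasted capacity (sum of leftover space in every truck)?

306

172 kg → truck 1 (remaining 28 kg)
78 kg → truck 2 (remaining 122 kg)
107 kg → truck 2 (remaining 15 kg)
42 kg → truck 3 (remaining 158 kg)
144 kg → truck 3 (remaining 14 kg)
19 kg → truck 1 (remaining 9 kg)
165 kg → truck 4 (remaining 35 kg)
138 kg → truck 5 (remaining 62 kg)
67 kg → truck 6 (remaining 133 kg)
60 kg → truck 6 (remaining 73 kg)
166 kg → truck 7 (remaining 34 kg)
136 kg → truck 8 (remaining 64 kg)
8 trucks × 200 kg = 1600 kg; used 1294 kg; unused 306 kg.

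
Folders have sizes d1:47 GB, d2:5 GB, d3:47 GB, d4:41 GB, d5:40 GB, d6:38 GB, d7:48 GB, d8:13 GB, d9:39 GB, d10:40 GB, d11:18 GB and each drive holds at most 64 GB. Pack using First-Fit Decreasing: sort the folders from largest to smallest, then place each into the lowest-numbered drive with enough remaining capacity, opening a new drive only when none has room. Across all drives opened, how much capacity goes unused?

Sorted descending: 48, 47, 47, 41, 40, 40, 39, 38, 18, 13, 5.
Put 48 GB in drive 1; 16 GB remain.
Put 47 GB in drive 2; 17 GB remain.
Put 47 GB in drive 3; 17 GB remain.
Put 41 GB in drive 4; 23 GB remain.
Put 40 GB in drive 5; 24 GB remain.
Put 40 GB in drive 6; 24 GB remain.
Put 39 GB in drive 7; 25 GB remain.
Put 38 GB in drive 8; 26 GB remain.
Put 18 GB in drive 4; 5 GB remain.
Put 13 GB in drive 1; 3 GB remain.
Put 5 GB in drive 2; 12 GB remain.
8 drives × 64 GB = 512 GB; used 376 GB; unused 136 GB.

136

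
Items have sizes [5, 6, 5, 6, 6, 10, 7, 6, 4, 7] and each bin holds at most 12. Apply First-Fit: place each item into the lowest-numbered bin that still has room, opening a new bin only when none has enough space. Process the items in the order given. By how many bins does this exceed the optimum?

0

First-Fit: [5,6] [5,6] [6,6] [10] [7,4] [7] → 6 bins.
Total size 62; any packing needs at least ⌈62/12⌉ = 6 bins.
So 6 is already optimal.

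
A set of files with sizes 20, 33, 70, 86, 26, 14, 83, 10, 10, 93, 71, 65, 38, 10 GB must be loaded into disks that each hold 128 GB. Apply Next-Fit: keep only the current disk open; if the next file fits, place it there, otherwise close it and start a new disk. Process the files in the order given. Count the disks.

Put 20 GB in disk 1; 108 GB remain.
Put 33 GB in disk 1; 75 GB remain.
Put 70 GB in disk 1; 5 GB remain.
Put 86 GB in disk 2; 42 GB remain.
Put 26 GB in disk 2; 16 GB remain.
Put 14 GB in disk 2; 2 GB remain.
Put 83 GB in disk 3; 45 GB remain.
Put 10 GB in disk 3; 35 GB remain.
Put 10 GB in disk 3; 25 GB remain.
Put 93 GB in disk 4; 35 GB remain.
Put 71 GB in disk 5; 57 GB remain.
Put 65 GB in disk 6; 63 GB remain.
Put 38 GB in disk 6; 25 GB remain.
Put 10 GB in disk 6; 15 GB remain.
Final disks: [20,33,70] [86,26,14] [83,10,10] [93] [71] [65,38,10].

6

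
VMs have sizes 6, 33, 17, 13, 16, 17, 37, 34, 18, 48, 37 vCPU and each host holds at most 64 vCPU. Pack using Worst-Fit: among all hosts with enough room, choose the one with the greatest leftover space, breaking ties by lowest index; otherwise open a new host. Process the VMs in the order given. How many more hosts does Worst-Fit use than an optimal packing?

Worst-Fit: [6,33,17] [13,16,17] [37] [34,18] [48] [37] → 6 hosts.
Total size 276 vCPU; any packing needs at least ⌈276/64⌉ = 5 hosts.
An optimal packing achieves that bound: [48,16] [37,18,6] [37,17] [34,17,13] [33] → 5 hosts.
Excess: 6 − 5 = 1.

1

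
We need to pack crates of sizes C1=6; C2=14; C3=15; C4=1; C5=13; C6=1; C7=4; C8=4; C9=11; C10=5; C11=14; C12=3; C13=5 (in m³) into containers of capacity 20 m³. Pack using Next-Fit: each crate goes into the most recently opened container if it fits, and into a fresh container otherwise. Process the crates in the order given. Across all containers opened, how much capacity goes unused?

Put C1 (6 m³) in container 1; 14 m³ remain.
Put C2 (14 m³) in container 1; 0 m³ remain.
Put C3 (15 m³) in container 2; 5 m³ remain.
Put C4 (1 m³) in container 2; 4 m³ remain.
Put C5 (13 m³) in container 3; 7 m³ remain.
Put C6 (1 m³) in container 3; 6 m³ remain.
Put C7 (4 m³) in container 3; 2 m³ remain.
Put C8 (4 m³) in container 4; 16 m³ remain.
Put C9 (11 m³) in container 4; 5 m³ remain.
Put C10 (5 m³) in container 4; 0 m³ remain.
Put C11 (14 m³) in container 5; 6 m³ remain.
Put C12 (3 m³) in container 5; 3 m³ remain.
Put C13 (5 m³) in container 6; 15 m³ remain.
6 containers × 20 m³ = 120 m³; used 96 m³; unused 24 m³.

24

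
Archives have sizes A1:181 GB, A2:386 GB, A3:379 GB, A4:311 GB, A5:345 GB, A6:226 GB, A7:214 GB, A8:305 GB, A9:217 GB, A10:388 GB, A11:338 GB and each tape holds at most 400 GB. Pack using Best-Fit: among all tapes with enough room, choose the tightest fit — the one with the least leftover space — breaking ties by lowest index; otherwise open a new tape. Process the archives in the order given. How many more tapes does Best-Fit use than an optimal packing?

0

Best-Fit: [181,214] [386] [379] [311] [345] [226] [305] [217] [388] [338] → 10 tapes.
10 archives exceed 200 GB (half the capacity), and no two of those can share a tape, so at least 10 tapes are needed.
So 10 is already optimal.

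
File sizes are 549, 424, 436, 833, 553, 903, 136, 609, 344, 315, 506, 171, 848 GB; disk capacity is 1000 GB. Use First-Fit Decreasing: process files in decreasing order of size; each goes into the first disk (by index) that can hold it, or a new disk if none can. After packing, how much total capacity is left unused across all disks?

373

Sorted descending: 903, 848, 833, 609, 553, 549, 506, 436, 424, 344, 315, 171, 136.
disk 1: place 903 GB, 97 GB left
disk 2: place 848 GB, 152 GB left
disk 3: place 833 GB, 167 GB left
disk 4: place 609 GB, 391 GB left
disk 5: place 553 GB, 447 GB left
disk 6: place 549 GB, 451 GB left
disk 7: place 506 GB, 494 GB left
disk 5: place 436 GB, 11 GB left
disk 6: place 424 GB, 27 GB left
disk 4: place 344 GB, 47 GB left
disk 7: place 315 GB, 179 GB left
disk 7: place 171 GB, 8 GB left
disk 2: place 136 GB, 16 GB left
7 disks × 1000 GB = 7000 GB; used 6627 GB; unused 373 GB.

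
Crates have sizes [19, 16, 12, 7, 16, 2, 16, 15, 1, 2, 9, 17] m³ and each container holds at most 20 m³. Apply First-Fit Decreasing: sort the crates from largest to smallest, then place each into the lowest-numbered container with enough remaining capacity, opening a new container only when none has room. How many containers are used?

8

Sorted descending: 19, 17, 16, 16, 16, 15, 12, 9, 7, 2, 2, 1.
container 1: place 19 m³, 1 m³ left
container 2: place 17 m³, 3 m³ left
container 3: place 16 m³, 4 m³ left
container 4: place 16 m³, 4 m³ left
container 5: place 16 m³, 4 m³ left
container 6: place 15 m³, 5 m³ left
container 7: place 12 m³, 8 m³ left
container 8: place 9 m³, 11 m³ left
container 7: place 7 m³, 1 m³ left
container 2: place 2 m³, 1 m³ left
container 3: place 2 m³, 2 m³ left
container 1: place 1 m³, 0 m³ left
Final containers: [19,1] [17,2] [16,2] [16] [16] [15] [12,7] [9].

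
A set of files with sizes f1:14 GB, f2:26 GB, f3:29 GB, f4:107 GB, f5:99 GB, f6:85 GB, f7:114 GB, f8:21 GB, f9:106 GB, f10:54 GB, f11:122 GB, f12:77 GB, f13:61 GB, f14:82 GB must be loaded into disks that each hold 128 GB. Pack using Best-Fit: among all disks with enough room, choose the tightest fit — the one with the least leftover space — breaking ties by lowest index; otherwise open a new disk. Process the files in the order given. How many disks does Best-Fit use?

10 disks

f1 (14 GB) → disk 1 (remaining 114 GB)
f2 (26 GB) → disk 1 (remaining 88 GB)
f3 (29 GB) → disk 1 (remaining 59 GB)
f4 (107 GB) → disk 2 (remaining 21 GB)
f5 (99 GB) → disk 3 (remaining 29 GB)
f6 (85 GB) → disk 4 (remaining 43 GB)
f7 (114 GB) → disk 5 (remaining 14 GB)
f8 (21 GB) → disk 2 (remaining 0 GB)
f9 (106 GB) → disk 6 (remaining 22 GB)
f10 (54 GB) → disk 1 (remaining 5 GB)
f11 (122 GB) → disk 7 (remaining 6 GB)
f12 (77 GB) → disk 8 (remaining 51 GB)
f13 (61 GB) → disk 9 (remaining 67 GB)
f14 (82 GB) → disk 10 (remaining 46 GB)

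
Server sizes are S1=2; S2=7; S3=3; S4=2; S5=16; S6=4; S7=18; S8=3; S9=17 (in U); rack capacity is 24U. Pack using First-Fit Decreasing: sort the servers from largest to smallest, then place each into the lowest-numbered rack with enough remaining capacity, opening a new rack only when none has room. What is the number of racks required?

Sorted descending: 18, 17, 16, 7, 4, 3, 3, 2, 2.
Put 18U in rack 1; 6U remain.
Put 17U in rack 2; 7U remain.
Put 16U in rack 3; 8U remain.
Put 7U in rack 2; 0U remain.
Put 4U in rack 1; 2U remain.
Put 3U in rack 3; 5U remain.
Put 3U in rack 3; 2U remain.
Put 2U in rack 1; 0U remain.
Put 2U in rack 3; 0U remain.

3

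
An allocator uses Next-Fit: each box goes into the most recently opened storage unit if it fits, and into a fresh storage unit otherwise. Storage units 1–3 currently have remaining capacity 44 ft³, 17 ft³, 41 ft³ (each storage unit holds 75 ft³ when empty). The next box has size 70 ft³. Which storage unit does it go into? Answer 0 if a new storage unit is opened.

Next-Fit only looks at storage unit 3, which has 41 ft³ free.
70 ft³ does not fit, so a new storage unit is opened.

0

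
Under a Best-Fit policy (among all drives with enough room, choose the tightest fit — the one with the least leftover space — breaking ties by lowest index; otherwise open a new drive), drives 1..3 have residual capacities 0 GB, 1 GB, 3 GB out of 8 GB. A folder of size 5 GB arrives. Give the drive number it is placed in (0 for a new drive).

No drive has ≥ 5 GB free, so a new drive is opened.

0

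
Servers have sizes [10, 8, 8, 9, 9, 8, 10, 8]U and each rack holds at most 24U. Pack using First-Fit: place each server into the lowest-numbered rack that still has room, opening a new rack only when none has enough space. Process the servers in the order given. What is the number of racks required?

4 racks

rack 1: place 10U, 14U left
rack 1: place 8U, 6U left
rack 2: place 8U, 16U left
rack 2: place 9U, 7U left
rack 3: place 9U, 15U left
rack 3: place 8U, 7U left
rack 4: place 10U, 14U left
rack 4: place 8U, 6U left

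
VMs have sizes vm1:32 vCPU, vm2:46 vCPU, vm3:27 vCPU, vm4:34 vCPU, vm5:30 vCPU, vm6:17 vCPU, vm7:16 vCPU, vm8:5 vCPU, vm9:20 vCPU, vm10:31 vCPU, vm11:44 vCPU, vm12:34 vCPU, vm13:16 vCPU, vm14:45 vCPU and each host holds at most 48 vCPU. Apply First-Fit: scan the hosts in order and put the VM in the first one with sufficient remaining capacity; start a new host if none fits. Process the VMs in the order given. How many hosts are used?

vm1 (32 vCPU) → host 1 (remaining 16 vCPU)
vm2 (46 vCPU) → host 2 (remaining 2 vCPU)
vm3 (27 vCPU) → host 3 (remaining 21 vCPU)
vm4 (34 vCPU) → host 4 (remaining 14 vCPU)
vm5 (30 vCPU) → host 5 (remaining 18 vCPU)
vm6 (17 vCPU) → host 3 (remaining 4 vCPU)
vm7 (16 vCPU) → host 1 (remaining 0 vCPU)
vm8 (5 vCPU) → host 4 (remaining 9 vCPU)
vm9 (20 vCPU) → host 6 (remaining 28 vCPU)
vm10 (31 vCPU) → host 7 (remaining 17 vCPU)
vm11 (44 vCPU) → host 8 (remaining 4 vCPU)
vm12 (34 vCPU) → host 9 (remaining 14 vCPU)
vm13 (16 vCPU) → host 5 (remaining 2 vCPU)
vm14 (45 vCPU) → host 10 (remaining 3 vCPU)
Final hosts: [32,16] [46] [27,17] [34,5] [30,16] [20] [31] [44] [34] [45].

10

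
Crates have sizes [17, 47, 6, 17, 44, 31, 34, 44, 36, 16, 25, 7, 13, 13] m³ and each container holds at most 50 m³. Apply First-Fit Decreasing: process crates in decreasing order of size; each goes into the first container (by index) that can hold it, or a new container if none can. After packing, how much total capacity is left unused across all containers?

50

Sorted descending: 47, 44, 44, 36, 34, 31, 25, 17, 17, 16, 13, 13, 7, 6.
Put 47 m³ in container 1; 3 m³ remain.
Put 44 m³ in container 2; 6 m³ remain.
Put 44 m³ in container 3; 6 m³ remain.
Put 36 m³ in container 4; 14 m³ remain.
Put 34 m³ in container 5; 16 m³ remain.
Put 31 m³ in container 6; 19 m³ remain.
Put 25 m³ in container 7; 25 m³ remain.
Put 17 m³ in container 6; 2 m³ remain.
Put 17 m³ in container 7; 8 m³ remain.
Put 16 m³ in container 5; 0 m³ remain.
Put 13 m³ in container 4; 1 m³ remain.
Put 13 m³ in container 8; 37 m³ remain.
Put 7 m³ in container 7; 1 m³ remain.
Put 6 m³ in container 2; 0 m³ remain.
8 containers × 50 m³ = 400 m³; used 350 m³; unused 50 m³.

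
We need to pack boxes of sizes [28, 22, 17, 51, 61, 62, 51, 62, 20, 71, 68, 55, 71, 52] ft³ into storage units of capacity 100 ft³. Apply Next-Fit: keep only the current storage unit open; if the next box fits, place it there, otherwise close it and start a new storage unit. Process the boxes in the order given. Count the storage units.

11

storage unit 1: place 28 ft³, 72 ft³ left
storage unit 1: place 22 ft³, 50 ft³ left
storage unit 1: place 17 ft³, 33 ft³ left
storage unit 2: place 51 ft³, 49 ft³ left
storage unit 3: place 61 ft³, 39 ft³ left
storage unit 4: place 62 ft³, 38 ft³ left
storage unit 5: place 51 ft³, 49 ft³ left
storage unit 6: place 62 ft³, 38 ft³ left
storage unit 6: place 20 ft³, 18 ft³ left
storage unit 7: place 71 ft³, 29 ft³ left
storage unit 8: place 68 ft³, 32 ft³ left
storage unit 9: place 55 ft³, 45 ft³ left
storage unit 10: place 71 ft³, 29 ft³ left
storage unit 11: place 52 ft³, 48 ft³ left
Final storage units: [28,22,17] [51] [61] [62] [51] [62,20] [71] [68] [55] [71] [52].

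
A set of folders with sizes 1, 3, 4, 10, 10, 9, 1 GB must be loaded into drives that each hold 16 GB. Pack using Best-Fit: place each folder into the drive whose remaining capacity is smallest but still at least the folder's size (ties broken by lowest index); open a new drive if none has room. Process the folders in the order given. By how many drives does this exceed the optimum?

1

Best-Fit: [1,3,4] [10,1] [10] [9] → 4 drives.
Total size 38 GB; any packing needs at least ⌈38/16⌉ = 3 drives.
An optimal packing achieves that bound: [10,4,1,1] [10,3] [9] → 3 drives.
Excess: 4 − 3 = 1.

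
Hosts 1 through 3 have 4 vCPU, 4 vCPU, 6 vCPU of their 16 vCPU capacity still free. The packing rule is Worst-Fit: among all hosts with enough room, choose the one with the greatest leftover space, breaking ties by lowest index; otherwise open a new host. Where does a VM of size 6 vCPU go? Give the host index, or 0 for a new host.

Hosts with room: host 3 (6 vCPU).
Most room is host 3 with 6 vCPU free.

3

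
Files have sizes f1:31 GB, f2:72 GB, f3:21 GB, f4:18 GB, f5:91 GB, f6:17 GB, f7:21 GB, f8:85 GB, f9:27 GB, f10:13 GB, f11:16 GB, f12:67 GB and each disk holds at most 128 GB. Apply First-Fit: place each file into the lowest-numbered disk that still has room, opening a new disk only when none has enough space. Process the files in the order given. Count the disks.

4

f1 (31 GB) → disk 1 (remaining 97 GB)
f2 (72 GB) → disk 1 (remaining 25 GB)
f3 (21 GB) → disk 1 (remaining 4 GB)
f4 (18 GB) → disk 2 (remaining 110 GB)
f5 (91 GB) → disk 2 (remaining 19 GB)
f6 (17 GB) → disk 2 (remaining 2 GB)
f7 (21 GB) → disk 3 (remaining 107 GB)
f8 (85 GB) → disk 3 (remaining 22 GB)
f9 (27 GB) → disk 4 (remaining 101 GB)
f10 (13 GB) → disk 3 (remaining 9 GB)
f11 (16 GB) → disk 4 (remaining 85 GB)
f12 (67 GB) → disk 4 (remaining 18 GB)
Final disks: [31,72,21] [18,91,17] [21,85,13] [27,16,67].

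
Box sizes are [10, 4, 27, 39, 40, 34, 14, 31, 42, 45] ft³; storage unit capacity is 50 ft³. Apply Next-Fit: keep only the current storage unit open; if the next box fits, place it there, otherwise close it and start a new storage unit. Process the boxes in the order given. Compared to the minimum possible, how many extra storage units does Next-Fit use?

0

Next-Fit: [10,4,27] [39] [40] [34,14] [31] [42] [45] → 7 storage units.
7 boxes exceed 25 ft³ (half the capacity), and no two of those can share a storage unit, so at least 7 storage units are needed.
So 7 is already optimal.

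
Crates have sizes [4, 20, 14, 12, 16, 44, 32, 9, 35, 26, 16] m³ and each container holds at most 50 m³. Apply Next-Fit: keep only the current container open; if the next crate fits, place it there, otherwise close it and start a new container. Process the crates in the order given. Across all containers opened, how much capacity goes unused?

4 m³ → container 1 (remaining 46 m³)
20 m³ → container 1 (remaining 26 m³)
14 m³ → container 1 (remaining 12 m³)
12 m³ → container 1 (remaining 0 m³)
16 m³ → container 2 (remaining 34 m³)
44 m³ → container 3 (remaining 6 m³)
32 m³ → container 4 (remaining 18 m³)
9 m³ → container 4 (remaining 9 m³)
35 m³ → container 5 (remaining 15 m³)
26 m³ → container 6 (remaining 24 m³)
16 m³ → container 6 (remaining 8 m³)
6 containers × 50 m³ = 300 m³; used 228 m³; unused 72 m³.

72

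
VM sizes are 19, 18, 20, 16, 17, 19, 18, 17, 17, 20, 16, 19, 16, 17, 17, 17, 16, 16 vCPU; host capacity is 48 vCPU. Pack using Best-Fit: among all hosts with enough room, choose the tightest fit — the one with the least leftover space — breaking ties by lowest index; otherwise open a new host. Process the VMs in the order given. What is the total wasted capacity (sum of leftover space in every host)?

117

host 1: place 19 vCPU, 29 vCPU left
host 1: place 18 vCPU, 11 vCPU left
host 2: place 20 vCPU, 28 vCPU left
host 2: place 16 vCPU, 12 vCPU left
host 3: place 17 vCPU, 31 vCPU left
host 3: place 19 vCPU, 12 vCPU left
host 4: place 18 vCPU, 30 vCPU left
host 4: place 17 vCPU, 13 vCPU left
host 5: place 17 vCPU, 31 vCPU left
host 5: place 20 vCPU, 11 vCPU left
host 6: place 16 vCPU, 32 vCPU left
host 6: place 19 vCPU, 13 vCPU left
host 7: place 16 vCPU, 32 vCPU left
host 7: place 17 vCPU, 15 vCPU left
host 8: place 17 vCPU, 31 vCPU left
host 8: place 17 vCPU, 14 vCPU left
host 9: place 16 vCPU, 32 vCPU left
host 9: place 16 vCPU, 16 vCPU left
9 hosts × 48 vCPU = 432 vCPU; used 315 vCPU; unused 117 vCPU.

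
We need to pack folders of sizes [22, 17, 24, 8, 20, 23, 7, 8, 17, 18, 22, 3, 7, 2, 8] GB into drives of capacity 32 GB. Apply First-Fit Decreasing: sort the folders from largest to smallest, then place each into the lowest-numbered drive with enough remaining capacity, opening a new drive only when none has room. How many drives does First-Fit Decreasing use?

Sorted descending: 24, 23, 22, 22, 20, 18, 17, 17, 8, 8, 8, 7, 7, 3, 2.
drive 1: place 24 GB, 8 GB left
drive 2: place 23 GB, 9 GB left
drive 3: place 22 GB, 10 GB left
drive 4: place 22 GB, 10 GB left
drive 5: place 20 GB, 12 GB left
drive 6: place 18 GB, 14 GB left
drive 7: place 17 GB, 15 GB left
drive 8: place 17 GB, 15 GB left
drive 1: place 8 GB, 0 GB left
drive 2: place 8 GB, 1 GB left
drive 3: place 8 GB, 2 GB left
drive 4: place 7 GB, 3 GB left
drive 5: place 7 GB, 5 GB left
drive 4: place 3 GB, 0 GB left
drive 3: place 2 GB, 0 GB left

8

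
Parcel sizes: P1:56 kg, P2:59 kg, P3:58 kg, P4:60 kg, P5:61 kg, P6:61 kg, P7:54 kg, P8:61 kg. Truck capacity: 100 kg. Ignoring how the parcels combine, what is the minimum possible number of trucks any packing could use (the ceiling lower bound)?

5

Total size = 56 + 59 + 58 + 60 + 61 + 61 + 54 + 61 = 470 kg.
⌈470 / 100⌉ = 5.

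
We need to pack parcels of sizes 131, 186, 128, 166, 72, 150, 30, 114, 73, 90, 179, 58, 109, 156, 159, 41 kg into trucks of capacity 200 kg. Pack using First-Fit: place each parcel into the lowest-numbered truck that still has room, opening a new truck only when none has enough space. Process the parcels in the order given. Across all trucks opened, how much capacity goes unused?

truck 1: place 131 kg, 69 kg left
truck 2: place 186 kg, 14 kg left
truck 3: place 128 kg, 72 kg left
truck 4: place 166 kg, 34 kg left
truck 3: place 72 kg, 0 kg left
truck 5: place 150 kg, 50 kg left
truck 1: place 30 kg, 39 kg left
truck 6: place 114 kg, 86 kg left
truck 6: place 73 kg, 13 kg left
truck 7: place 90 kg, 110 kg left
truck 8: place 179 kg, 21 kg left
truck 7: place 58 kg, 52 kg left
truck 9: place 109 kg, 91 kg left
truck 10: place 156 kg, 44 kg left
truck 11: place 159 kg, 41 kg left
truck 5: place 41 kg, 9 kg left
11 trucks × 200 kg = 2200 kg; used 1842 kg; unused 358 kg.

358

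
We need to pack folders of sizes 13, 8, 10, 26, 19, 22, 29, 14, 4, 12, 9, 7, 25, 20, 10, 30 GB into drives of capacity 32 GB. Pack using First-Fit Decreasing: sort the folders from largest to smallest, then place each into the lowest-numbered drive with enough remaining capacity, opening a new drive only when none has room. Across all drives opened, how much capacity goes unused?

Sorted descending: 30, 29, 26, 25, 22, 20, 19, 14, 13, 12, 10, 10, 9, 8, 7, 4.
drive 1: place 30 GB, 2 GB left
drive 2: place 29 GB, 3 GB left
drive 3: place 26 GB, 6 GB left
drive 4: place 25 GB, 7 GB left
drive 5: place 22 GB, 10 GB left
drive 6: place 20 GB, 12 GB left
drive 7: place 19 GB, 13 GB left
drive 8: place 14 GB, 18 GB left
drive 7: place 13 GB, 0 GB left
drive 6: place 12 GB, 0 GB left
drive 5: place 10 GB, 0 GB left
drive 8: place 10 GB, 8 GB left
drive 9: place 9 GB, 23 GB left
drive 8: place 8 GB, 0 GB left
drive 4: place 7 GB, 0 GB left
drive 3: place 4 GB, 2 GB left
9 drives × 32 GB = 288 GB; used 258 GB; unused 30 GB.

30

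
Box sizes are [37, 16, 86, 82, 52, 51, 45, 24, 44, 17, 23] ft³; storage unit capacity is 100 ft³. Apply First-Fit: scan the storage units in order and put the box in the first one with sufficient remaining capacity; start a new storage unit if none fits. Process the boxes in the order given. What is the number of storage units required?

5 storage units

Put 37 ft³ in storage unit 1; 63 ft³ remain.
Put 16 ft³ in storage unit 1; 47 ft³ remain.
Put 86 ft³ in storage unit 2; 14 ft³ remain.
Put 82 ft³ in storage unit 3; 18 ft³ remain.
Put 52 ft³ in storage unit 4; 48 ft³ remain.
Put 51 ft³ in storage unit 5; 49 ft³ remain.
Put 45 ft³ in storage unit 1; 2 ft³ remain.
Put 24 ft³ in storage unit 4; 24 ft³ remain.
Put 44 ft³ in storage unit 5; 5 ft³ remain.
Put 17 ft³ in storage unit 3; 1 ft³ remain.
Put 23 ft³ in storage unit 4; 1 ft³ remain.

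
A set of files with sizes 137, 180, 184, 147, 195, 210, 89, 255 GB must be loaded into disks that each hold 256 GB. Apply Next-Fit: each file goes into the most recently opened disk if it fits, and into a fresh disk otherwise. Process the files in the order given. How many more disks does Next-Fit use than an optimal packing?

1

Next-Fit: [137] [180] [184] [147] [195] [210] [89] [255] → 8 disks.
7 files exceed 128 GB (half the capacity), and no two of those can share a disk, so at least 7 disks are needed.
An optimal packing achieves that bound: [255] [210] [195] [184] [180] [147,89] [137] → 7 disks.
Excess: 8 − 7 = 1.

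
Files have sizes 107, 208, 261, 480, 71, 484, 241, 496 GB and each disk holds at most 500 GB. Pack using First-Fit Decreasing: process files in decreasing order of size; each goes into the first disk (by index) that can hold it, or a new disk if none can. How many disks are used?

Sorted descending: 496, 484, 480, 261, 241, 208, 107, 71.
disk 1: place 496 GB, 4 GB left
disk 2: place 484 GB, 16 GB left
disk 3: place 480 GB, 20 GB left
disk 4: place 261 GB, 239 GB left
disk 5: place 241 GB, 259 GB left
disk 4: place 208 GB, 31 GB left
disk 5: place 107 GB, 152 GB left
disk 5: place 71 GB, 81 GB left
Final disks: [496] [484] [480] [261,208] [241,107,71].

5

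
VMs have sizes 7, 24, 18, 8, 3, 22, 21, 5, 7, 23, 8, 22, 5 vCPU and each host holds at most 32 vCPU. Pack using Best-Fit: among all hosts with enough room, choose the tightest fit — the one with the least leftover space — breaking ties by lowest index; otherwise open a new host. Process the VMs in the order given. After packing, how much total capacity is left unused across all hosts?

19

host 1: place 7 vCPU, 25 vCPU left
host 1: place 24 vCPU, 1 vCPU left
host 2: place 18 vCPU, 14 vCPU left
host 2: place 8 vCPU, 6 vCPU left
host 2: place 3 vCPU, 3 vCPU left
host 3: place 22 vCPU, 10 vCPU left
host 4: place 21 vCPU, 11 vCPU left
host 3: place 5 vCPU, 5 vCPU left
host 4: place 7 vCPU, 4 vCPU left
host 5: place 23 vCPU, 9 vCPU left
host 5: place 8 vCPU, 1 vCPU left
host 6: place 22 vCPU, 10 vCPU left
host 3: place 5 vCPU, 0 vCPU left
6 hosts × 32 vCPU = 192 vCPU; used 173 vCPU; unused 19 vCPU.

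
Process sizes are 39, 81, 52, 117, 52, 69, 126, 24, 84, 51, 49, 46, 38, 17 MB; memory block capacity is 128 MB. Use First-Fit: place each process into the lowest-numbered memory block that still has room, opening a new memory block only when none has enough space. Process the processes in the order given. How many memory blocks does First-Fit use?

Put 39 MB in memory block 1; 89 MB remain.
Put 81 MB in memory block 1; 8 MB remain.
Put 52 MB in memory block 2; 76 MB remain.
Put 117 MB in memory block 3; 11 MB remain.
Put 52 MB in memory block 2; 24 MB remain.
Put 69 MB in memory block 4; 59 MB remain.
Put 126 MB in memory block 5; 2 MB remain.
Put 24 MB in memory block 2; 0 MB remain.
Put 84 MB in memory block 6; 44 MB remain.
Put 51 MB in memory block 4; 8 MB remain.
Put 49 MB in memory block 7; 79 MB remain.
Put 46 MB in memory block 7; 33 MB remain.
Put 38 MB in memory block 6; 6 MB remain.
Put 17 MB in memory block 7; 16 MB remain.
Final memory blocks: [39,81] [52,52,24] [117] [69,51] [126] [84,38] [49,46,17].

7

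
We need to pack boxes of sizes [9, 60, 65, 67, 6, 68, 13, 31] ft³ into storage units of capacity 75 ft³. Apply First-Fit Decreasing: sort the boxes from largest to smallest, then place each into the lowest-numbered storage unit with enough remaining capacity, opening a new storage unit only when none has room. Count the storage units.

5

Sorted descending: 68, 67, 65, 60, 31, 13, 9, 6.
68 ft³ → storage unit 1 (remaining 7 ft³)
67 ft³ → storage unit 2 (remaining 8 ft³)
65 ft³ → storage unit 3 (remaining 10 ft³)
60 ft³ → storage unit 4 (remaining 15 ft³)
31 ft³ → storage unit 5 (remaining 44 ft³)
13 ft³ → storage unit 4 (remaining 2 ft³)
9 ft³ → storage unit 3 (remaining 1 ft³)
6 ft³ → storage unit 1 (remaining 1 ft³)
Final storage units: [68,6] [67] [65,9] [60,13] [31].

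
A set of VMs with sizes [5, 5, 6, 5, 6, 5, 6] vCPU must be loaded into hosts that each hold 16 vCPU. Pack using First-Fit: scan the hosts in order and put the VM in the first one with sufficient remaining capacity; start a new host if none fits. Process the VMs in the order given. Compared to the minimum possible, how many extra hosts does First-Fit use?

0

First-Fit: [5,5,6] [5,6,5] [6] → 3 hosts.
Total size 38 vCPU; any packing needs at least ⌈38/16⌉ = 3 hosts.
So 3 is already optimal.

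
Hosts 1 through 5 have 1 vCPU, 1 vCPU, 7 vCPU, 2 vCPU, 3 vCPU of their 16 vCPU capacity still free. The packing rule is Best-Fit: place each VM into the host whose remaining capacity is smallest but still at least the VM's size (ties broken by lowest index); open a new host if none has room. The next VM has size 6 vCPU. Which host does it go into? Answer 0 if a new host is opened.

Hosts with room: host 3 (7 vCPU).
Tightest fit is host 3 with 7 vCPU free.

3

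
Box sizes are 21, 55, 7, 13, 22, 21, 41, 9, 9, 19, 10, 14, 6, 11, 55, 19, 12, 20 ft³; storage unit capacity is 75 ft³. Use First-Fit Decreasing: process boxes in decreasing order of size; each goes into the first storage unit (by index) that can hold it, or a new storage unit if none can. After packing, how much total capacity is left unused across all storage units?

11

Sorted descending: 55, 55, 41, 22, 21, 21, 20, 19, 19, 14, 13, 12, 11, 10, 9, 9, 7, 6.
Put 55 ft³ in storage unit 1; 20 ft³ remain.
Put 55 ft³ in storage unit 2; 20 ft³ remain.
Put 41 ft³ in storage unit 3; 34 ft³ remain.
Put 22 ft³ in storage unit 3; 12 ft³ remain.
Put 21 ft³ in storage unit 4; 54 ft³ remain.
Put 21 ft³ in storage unit 4; 33 ft³ remain.
Put 20 ft³ in storage unit 1; 0 ft³ remain.
Put 19 ft³ in storage unit 2; 1 ft³ remain.
Put 19 ft³ in storage unit 4; 14 ft³ remain.
Put 14 ft³ in storage unit 4; 0 ft³ remain.
Put 13 ft³ in storage unit 5; 62 ft³ remain.
Put 12 ft³ in storage unit 3; 0 ft³ remain.
Put 11 ft³ in storage unit 5; 51 ft³ remain.
Put 10 ft³ in storage unit 5; 41 ft³ remain.
Put 9 ft³ in storage unit 5; 32 ft³ remain.
Put 9 ft³ in storage unit 5; 23 ft³ remain.
Put 7 ft³ in storage unit 5; 16 ft³ remain.
Put 6 ft³ in storage unit 5; 10 ft³ remain.
5 storage units × 75 ft³ = 375 ft³; used 364 ft³; unused 11 ft³.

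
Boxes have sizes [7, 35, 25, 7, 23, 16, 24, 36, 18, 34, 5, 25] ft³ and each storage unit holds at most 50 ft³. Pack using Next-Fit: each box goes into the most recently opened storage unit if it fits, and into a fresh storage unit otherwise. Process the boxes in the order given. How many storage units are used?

Put 7 ft³ in storage unit 1; 43 ft³ remain.
Put 35 ft³ in storage unit 1; 8 ft³ remain.
Put 25 ft³ in storage unit 2; 25 ft³ remain.
Put 7 ft³ in storage unit 2; 18 ft³ remain.
Put 23 ft³ in storage unit 3; 27 ft³ remain.
Put 16 ft³ in storage unit 3; 11 ft³ remain.
Put 24 ft³ in storage unit 4; 26 ft³ remain.
Put 36 ft³ in storage unit 5; 14 ft³ remain.
Put 18 ft³ in storage unit 6; 32 ft³ remain.
Put 34 ft³ in storage unit 7; 16 ft³ remain.
Put 5 ft³ in storage unit 7; 11 ft³ remain.
Put 25 ft³ in storage unit 8; 25 ft³ remain.
Final storage units: [7,35] [25,7] [23,16] [24] [36] [18] [34,5] [25].

8 storage units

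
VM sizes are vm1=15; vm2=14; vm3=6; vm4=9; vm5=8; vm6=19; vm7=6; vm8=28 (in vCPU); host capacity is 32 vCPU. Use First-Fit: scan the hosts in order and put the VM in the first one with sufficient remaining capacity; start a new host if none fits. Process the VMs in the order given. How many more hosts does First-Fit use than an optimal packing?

0

First-Fit: [15,14] [6,9,8,6] [19] [28] → 4 hosts.
Total size 105 vCPU; any packing needs at least ⌈105/32⌉ = 4 hosts.
So 4 is already optimal.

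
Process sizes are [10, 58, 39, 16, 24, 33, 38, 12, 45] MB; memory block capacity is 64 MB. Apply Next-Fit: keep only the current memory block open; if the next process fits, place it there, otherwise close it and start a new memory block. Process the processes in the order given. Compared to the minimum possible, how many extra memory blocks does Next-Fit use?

1

Next-Fit: [10] [58] [39,16] [24,33] [38,12] [45] → 6 memory blocks.
Total size 275 MB; any packing needs at least ⌈275/64⌉ = 5 memory blocks.
An optimal packing achieves that bound: [58] [45,16] [39,24] [38,12,10] [33] → 5 memory blocks.
Excess: 6 − 5 = 1.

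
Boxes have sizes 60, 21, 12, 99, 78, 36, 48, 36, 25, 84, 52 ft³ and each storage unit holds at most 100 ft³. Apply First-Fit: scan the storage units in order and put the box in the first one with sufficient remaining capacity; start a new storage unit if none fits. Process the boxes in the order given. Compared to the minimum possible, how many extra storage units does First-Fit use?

First-Fit: [60,21,12] [99] [78] [36,48] [36,25] [84] [52] → 7 storage units.
Total size 551 ft³; any packing needs at least ⌈551/100⌉ = 6 storage units.
An optimal packing achieves that bound: [99] [84,12] [78,21] [60,36] [52,48] [36,25] → 6 storage units.
Excess: 7 − 6 = 1.

1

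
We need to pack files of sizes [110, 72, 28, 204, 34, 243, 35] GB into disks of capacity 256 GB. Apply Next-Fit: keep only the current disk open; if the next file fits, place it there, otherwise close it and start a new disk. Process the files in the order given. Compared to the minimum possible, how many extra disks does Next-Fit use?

Next-Fit: [110,72,28] [204,34] [243] [35] → 4 disks.
Total size 726 GB; any packing needs at least ⌈726/256⌉ = 3 disks.
An optimal packing achieves that bound: [243] [204,35] [110,72,34,28] → 3 disks.
Excess: 4 − 3 = 1.

1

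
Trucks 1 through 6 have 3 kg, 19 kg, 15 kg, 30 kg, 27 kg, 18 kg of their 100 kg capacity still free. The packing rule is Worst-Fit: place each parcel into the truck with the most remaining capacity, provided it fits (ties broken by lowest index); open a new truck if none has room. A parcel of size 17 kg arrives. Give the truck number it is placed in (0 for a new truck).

Trucks with room: truck 2 (19 kg), truck 4 (30 kg), truck 5 (27 kg), truck 6 (18 kg).
Most room is truck 4 with 30 kg free.

4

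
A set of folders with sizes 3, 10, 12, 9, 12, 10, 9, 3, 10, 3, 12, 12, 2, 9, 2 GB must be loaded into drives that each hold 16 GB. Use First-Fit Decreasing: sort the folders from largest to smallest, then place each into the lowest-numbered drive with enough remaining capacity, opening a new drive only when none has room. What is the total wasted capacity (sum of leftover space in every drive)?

42

Sorted descending: 12, 12, 12, 12, 10, 10, 10, 9, 9, 9, 3, 3, 3, 2, 2.
12 GB → drive 1 (remaining 4 GB)
12 GB → drive 2 (remaining 4 GB)
12 GB → drive 3 (remaining 4 GB)
12 GB → drive 4 (remaining 4 GB)
10 GB → drive 5 (remaining 6 GB)
10 GB → drive 6 (remaining 6 GB)
10 GB → drive 7 (remaining 6 GB)
9 GB → drive 8 (remaining 7 GB)
9 GB → drive 9 (remaining 7 GB)
9 GB → drive 10 (remaining 7 GB)
3 GB → drive 1 (remaining 1 GB)
3 GB → drive 2 (remaining 1 GB)
3 GB → drive 3 (remaining 1 GB)
2 GB → drive 4 (remaining 2 GB)
2 GB → drive 4 (remaining 0 GB)
10 drives × 16 GB = 160 GB; used 118 GB; unused 42 GB.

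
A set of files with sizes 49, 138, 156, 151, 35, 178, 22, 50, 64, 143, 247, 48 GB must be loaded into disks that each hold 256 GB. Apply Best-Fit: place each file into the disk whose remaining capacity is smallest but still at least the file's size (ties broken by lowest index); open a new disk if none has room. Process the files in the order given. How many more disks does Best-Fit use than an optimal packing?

Best-Fit: [49,138,35,22] [156,64] [151,48] [178,50] [143] [247] → 6 disks.
Total size 1281 GB; any packing needs at least ⌈1281/256⌉ = 6 disks.
So 6 is already optimal.

0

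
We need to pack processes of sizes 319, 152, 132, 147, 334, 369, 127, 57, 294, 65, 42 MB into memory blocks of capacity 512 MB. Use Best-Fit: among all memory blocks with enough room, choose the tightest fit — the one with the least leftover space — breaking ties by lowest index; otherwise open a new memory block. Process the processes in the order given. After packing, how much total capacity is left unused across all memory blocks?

522

memory block 1: place 319 MB, 193 MB left
memory block 1: place 152 MB, 41 MB left
memory block 2: place 132 MB, 380 MB left
memory block 2: place 147 MB, 233 MB left
memory block 3: place 334 MB, 178 MB left
memory block 4: place 369 MB, 143 MB left
memory block 4: place 127 MB, 16 MB left
memory block 3: place 57 MB, 121 MB left
memory block 5: place 294 MB, 218 MB left
memory block 3: place 65 MB, 56 MB left
memory block 3: place 42 MB, 14 MB left
5 memory blocks × 512 MB = 2560 MB; used 2038 MB; unused 522 MB.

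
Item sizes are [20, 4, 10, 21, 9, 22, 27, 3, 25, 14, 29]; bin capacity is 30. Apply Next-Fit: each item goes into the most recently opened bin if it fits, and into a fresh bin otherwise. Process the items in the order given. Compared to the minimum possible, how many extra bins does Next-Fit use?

Next-Fit: [20,4] [10] [21,9] [22] [27,3] [25] [14] [29] → 8 bins.
Total size 184; any packing needs at least ⌈184/30⌉ = 7 bins.
An optimal packing achieves that bound: [29] [27,3] [25,4] [22] [21,9] [20,10] [14] → 7 bins.
Excess: 8 − 7 = 1.

1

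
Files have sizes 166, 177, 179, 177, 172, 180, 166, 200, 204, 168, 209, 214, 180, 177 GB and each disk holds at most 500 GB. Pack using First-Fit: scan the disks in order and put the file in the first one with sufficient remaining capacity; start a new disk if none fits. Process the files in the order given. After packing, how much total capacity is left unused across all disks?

166 GB → disk 1 (remaining 334 GB)
177 GB → disk 1 (remaining 157 GB)
179 GB → disk 2 (remaining 321 GB)
177 GB → disk 2 (remaining 144 GB)
172 GB → disk 3 (remaining 328 GB)
180 GB → disk 3 (remaining 148 GB)
166 GB → disk 4 (remaining 334 GB)
200 GB → disk 4 (remaining 134 GB)
204 GB → disk 5 (remaining 296 GB)
168 GB → disk 5 (remaining 128 GB)
209 GB → disk 6 (remaining 291 GB)
214 GB → disk 6 (remaining 77 GB)
180 GB → disk 7 (remaining 320 GB)
177 GB → disk 7 (remaining 143 GB)
7 disks × 500 GB = 3500 GB; used 2569 GB; unused 931 GB.

931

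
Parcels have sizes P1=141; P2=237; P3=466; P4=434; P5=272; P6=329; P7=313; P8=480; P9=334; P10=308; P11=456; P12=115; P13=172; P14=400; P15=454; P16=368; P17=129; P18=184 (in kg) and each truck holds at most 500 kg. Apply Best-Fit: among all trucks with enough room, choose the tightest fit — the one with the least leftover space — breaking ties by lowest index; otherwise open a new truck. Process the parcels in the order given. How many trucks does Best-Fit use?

P1 (141 kg) → truck 1 (remaining 359 kg)
P2 (237 kg) → truck 1 (remaining 122 kg)
P3 (466 kg) → truck 2 (remaining 34 kg)
P4 (434 kg) → truck 3 (remaining 66 kg)
P5 (272 kg) → truck 4 (remaining 228 kg)
P6 (329 kg) → truck 5 (remaining 171 kg)
P7 (313 kg) → truck 6 (remaining 187 kg)
P8 (480 kg) → truck 7 (remaining 20 kg)
P9 (334 kg) → truck 8 (remaining 166 kg)
P10 (308 kg) → truck 9 (remaining 192 kg)
P11 (456 kg) → truck 10 (remaining 44 kg)
P12 (115 kg) → truck 1 (remaining 7 kg)
P13 (172 kg) → truck 6 (remaining 15 kg)
P14 (400 kg) → truck 11 (remaining 100 kg)
P15 (454 kg) → truck 12 (remaining 46 kg)
P16 (368 kg) → truck 13 (remaining 132 kg)
P17 (129 kg) → truck 13 (remaining 3 kg)
P18 (184 kg) → truck 9 (remaining 8 kg)
Final trucks: [141,237,115] [466] [434] [272] [329] [313,172] [480] [334] [308,184] [456] [400] [454] [368,129].

13 trucks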